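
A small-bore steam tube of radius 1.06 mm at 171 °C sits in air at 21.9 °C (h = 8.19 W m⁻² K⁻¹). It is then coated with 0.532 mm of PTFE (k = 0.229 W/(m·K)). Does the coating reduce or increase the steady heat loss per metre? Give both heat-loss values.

Critical radius for a cylinder: r_cr = k/h = 0.0280 m = 2.80 cm.
Outer radius after coating: r₂ = 0.00106 + 5.32×10^-4 = 0.001592 m.
Since r₁ < r_cr and r₂ ≤ r_cr, the coating moves toward the maximum at r_cr — heat loss rises.
Bare: R = 1/(2πr₁h) = 18.33 m·K/W; Q = 149.1/18.33 = 8.13 W/m.
Coated: R = R_cond + R_conv = 12.49 m·K/W; Q = 149.1/12.49 = 11.9 W/m.

increases: 8.13 → 11.9 W/m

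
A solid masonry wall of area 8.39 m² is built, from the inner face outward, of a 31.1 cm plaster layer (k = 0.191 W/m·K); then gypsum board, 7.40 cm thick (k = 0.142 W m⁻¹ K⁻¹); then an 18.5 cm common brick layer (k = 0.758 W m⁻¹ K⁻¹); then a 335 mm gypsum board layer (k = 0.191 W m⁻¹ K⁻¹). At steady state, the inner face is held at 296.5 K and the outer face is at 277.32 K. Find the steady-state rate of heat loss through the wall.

Q = 38.8 W

Treat each layer as a resistance in series:
  R_plaster = L/(kA) = 0.311/(0.191·8.39) = 0.1941 K/W
  R_gypsum board = L/(kA) = 0.0740/(0.142·8.39) = 0.06211 K/W
  R_common brick = L/(kA) = 0.185/(0.758·8.39) = 0.02909 K/W
  R_gypsum board = L/(kA) = 0.335/(0.191·8.39) = 0.2090 K/W
ΣR = 0.1941 + 0.06211 + 0.02909 + 0.2090 = 0.4943 K/W
Q = ΔT/ΣR = (296.5 K − 277.32 K)/0.4943 = 38.8 W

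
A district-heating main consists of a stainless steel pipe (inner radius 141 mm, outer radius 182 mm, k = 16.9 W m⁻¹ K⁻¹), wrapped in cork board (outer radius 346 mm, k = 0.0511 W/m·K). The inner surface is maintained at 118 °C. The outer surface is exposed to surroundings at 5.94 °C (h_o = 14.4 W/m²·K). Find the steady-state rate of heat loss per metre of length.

Q' = 55.1 W/m

Series thermal resistances, inner to outer:
  R'_stainless steel = ln(0.182/0.141)/(2πk) = 0.2552/(2π·16.9) = 0.002404 m·K/W
  R'_cork board = ln(0.346/0.182)/(2πk) = 0.6424/(2π·0.0511) = 2.001 m·K/W
  R'_conv,out = 1/(2πr h) = 1/(2π·0.346·14.4) = 0.03194 m·K/W
ΣR = 0.002404 + 2.001 + 0.03194 = 2.035 m·K/W
Q' = ΔT/ΣR = (118 °C − 5.94 °C)/2.035 = 55.1 W/m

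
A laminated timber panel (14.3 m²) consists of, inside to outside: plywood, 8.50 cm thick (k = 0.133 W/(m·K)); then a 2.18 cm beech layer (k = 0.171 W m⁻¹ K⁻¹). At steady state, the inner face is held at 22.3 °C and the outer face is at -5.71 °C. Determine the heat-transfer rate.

Q = 523 W

Series thermal resistances, inner to outer:
  R_plywood = L/(kA) = 0.0850/(0.133·14.3) = 0.04469 K/W
  R_beech = L/(kA) = 0.0218/(0.171·14.3) = 0.008915 K/W
ΣR = 0.04469 + 0.008915 = 0.05360 K/W
Q = ΔT/ΣR = (22.3 °C − -5.71 °C)/0.05360 = 523 W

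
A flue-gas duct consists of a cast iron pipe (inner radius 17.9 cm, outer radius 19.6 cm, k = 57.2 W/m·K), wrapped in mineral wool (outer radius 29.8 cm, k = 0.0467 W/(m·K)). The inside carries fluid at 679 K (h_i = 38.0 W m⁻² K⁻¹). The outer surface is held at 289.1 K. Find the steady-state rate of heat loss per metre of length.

Series thermal resistances, inner to outer:
  R'_conv,in = 1/(2πr h) = 1/(2π·0.179·38.0) = 0.02340 m·K/W
  R'_cast iron = ln(0.196/0.179)/(2πk) = 0.09073/(2π·57.2) = 2.524×10^-4 m·K/W
  R'_mineral wool = ln(0.298/0.196)/(2πk) = 0.4190/(2π·0.0467) = 1.428 m·K/W
ΣR = 0.02340 + 2.524×10^-4 + 1.428 = 1.452 m·K/W
Q' = ΔT/ΣR = (679 K − 289.1 K)/1.452 = 269 W/m

Q' = 269 W/m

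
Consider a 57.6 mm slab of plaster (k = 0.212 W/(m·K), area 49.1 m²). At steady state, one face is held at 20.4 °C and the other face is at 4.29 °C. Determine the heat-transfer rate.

Q = kA·ΔT/L = 0.212 × 49.1 × |20.4 °C − 4.29 °C| / 0.0576 = 2910 W

Q = 2.91 kW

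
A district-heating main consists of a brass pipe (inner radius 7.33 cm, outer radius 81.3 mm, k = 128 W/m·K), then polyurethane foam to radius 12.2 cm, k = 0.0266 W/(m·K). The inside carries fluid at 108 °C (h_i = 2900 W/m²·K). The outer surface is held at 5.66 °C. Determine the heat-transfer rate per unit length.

Treat each layer as a resistance in series:
  R'_conv,in = 1/(2πr h) = 1/(2π·0.0733·2900) = 7.487×10^-4 m·K/W
  R'_brass = ln(0.0813/0.0733)/(2πk) = 0.1036/(2π·128) = 1.288×10^-4 m·K/W
  R'_polyurethane foam = ln(0.122/0.0813)/(2πk) = 0.4059/(2π·0.0266) = 2.428 m·K/W
ΣR = 7.487×10^-4 + 1.288×10^-4 + 2.428 = 2.429 m·K/W
Q' = ΔT/ΣR = (108 °C − 5.66 °C)/2.429 = 42.1 W/m

Q' = 42.1 W/m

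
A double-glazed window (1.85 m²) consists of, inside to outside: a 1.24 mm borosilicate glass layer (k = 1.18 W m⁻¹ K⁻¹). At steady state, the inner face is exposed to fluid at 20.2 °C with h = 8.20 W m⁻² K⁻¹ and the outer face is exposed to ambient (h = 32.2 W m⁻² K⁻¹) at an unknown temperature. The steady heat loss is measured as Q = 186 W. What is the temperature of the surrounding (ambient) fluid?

T_out = 4.71 °C

Series resistances:
  R_conv,in = 1/(hA) = 1/(8.20·1.85) = 0.06592 K/W
  R_borosilicate glass = L/(kA) = 0.00124/(1.18·1.85) = 5.680×10^-4 K/W
  R_conv,out = 1/(hA) = 1/(32.2·1.85) = 0.01679 K/W
ΣR = 0.08327 K/W
ΔT = Q·ΣR = 186 × 0.08327 = 15.49 K
Heat flows outward, so T_out = T_in − ΔT = 20.2 − 15.49 = 4.71 °C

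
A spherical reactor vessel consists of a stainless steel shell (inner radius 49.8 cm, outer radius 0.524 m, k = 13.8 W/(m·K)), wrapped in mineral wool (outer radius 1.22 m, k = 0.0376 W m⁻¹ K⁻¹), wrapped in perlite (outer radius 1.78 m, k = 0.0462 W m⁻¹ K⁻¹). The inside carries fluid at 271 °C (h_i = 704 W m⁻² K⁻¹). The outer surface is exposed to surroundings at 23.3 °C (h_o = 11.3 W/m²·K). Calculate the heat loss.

Series thermal resistances, inner to outer:
  R_conv,in = 1/(4πr²h) = 1/(4π·0.498²·704) = 4.558×10^-4 K/W
  R_stainless steel = (1/0.498 − 1/0.524)/(4πk) = 0.09964/(4π·13.8) = 5.745×10^-4 K/W
  R_mineral wool = (1/0.524 − 1/1.22)/(4πk) = 1.089/(4π·0.0376) = 2.304 K/W
  R_perlite = (1/1.22 − 1/1.78)/(4πk) = 0.2579/(4π·0.0462) = 0.4442 K/W
  R_conv,out = 1/(4πr²h) = 1/(4π·1.78²·11.3) = 0.002223 K/W
ΣR = 4.558×10^-4 + 5.745×10^-4 + 2.304 + 0.4442 + 0.002223 = 2.751 K/W
Q = ΔT/ΣR = (271 °C − 23.3 °C)/2.751 = 90.0 W

Q = 90.0 W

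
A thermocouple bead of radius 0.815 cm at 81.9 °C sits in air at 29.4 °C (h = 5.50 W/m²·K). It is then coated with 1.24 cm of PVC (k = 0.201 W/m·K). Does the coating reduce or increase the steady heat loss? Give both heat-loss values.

Critical radius for a sphere: r_cr = 2k/h = 0.0731 m = 7.31 cm.
Outer radius after coating: r₂ = 0.00815 + 0.0124 = 0.02055 m.
Since r₁ < r_cr and r₂ ≤ r_cr, the coating moves toward the maximum at r_cr — heat loss rises.
Bare: R = 1/(4πr₁²h) = 217.8 K/W; Q = 52.5/217.8 = 0.241 W.
Coated: R = R_cond + R_conv = 63.57 K/W; Q = 52.5/63.57 = 0.826 W.

increases: 0.241 → 0.826 W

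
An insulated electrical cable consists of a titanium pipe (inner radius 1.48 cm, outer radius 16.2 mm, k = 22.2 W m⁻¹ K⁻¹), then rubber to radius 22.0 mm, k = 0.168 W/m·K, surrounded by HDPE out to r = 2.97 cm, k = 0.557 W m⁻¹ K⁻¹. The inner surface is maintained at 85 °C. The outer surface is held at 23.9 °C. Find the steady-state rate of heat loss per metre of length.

Q' = 162 W/m

Series thermal resistances, inner to outer:
  R'_titanium = ln(0.0162/0.0148)/(2πk) = 0.09038/(2π·22.2) = 6.480×10^-4 m·K/W
  R'_rubber = ln(0.0220/0.0162)/(2πk) = 0.3060/(2π·0.168) = 0.2899 m·K/W
  R'_HDPE = ln(0.0297/0.0220)/(2πk) = 0.3001/(2π·0.557) = 0.08575 m·K/W
ΣR = 6.480×10^-4 + 0.2899 + 0.08575 = 0.3763 m·K/W
Q' = ΔT/ΣR = (85 °C − 23.9 °C)/0.3763 = 162 W/m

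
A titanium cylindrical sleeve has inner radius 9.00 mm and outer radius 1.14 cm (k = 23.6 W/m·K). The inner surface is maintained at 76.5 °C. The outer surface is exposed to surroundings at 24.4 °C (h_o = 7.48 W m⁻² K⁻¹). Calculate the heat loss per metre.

Treat each layer as a resistance in series:
  R'_titanium = ln(0.0114/0.00900)/(2πk) = 0.2364/(2π·23.6) = 0.001594 m·K/W
  R'_conv,out = 1/(2πr h) = 1/(2π·0.0114·7.48) = 1.866 m·K/W
ΣR = 0.001594 + 1.866 = 1.868 m·K/W
Q' = ΔT/ΣR = (76.5 °C − 24.4 °C)/1.868 = 27.9 W/m

Q' = 27.9 W/m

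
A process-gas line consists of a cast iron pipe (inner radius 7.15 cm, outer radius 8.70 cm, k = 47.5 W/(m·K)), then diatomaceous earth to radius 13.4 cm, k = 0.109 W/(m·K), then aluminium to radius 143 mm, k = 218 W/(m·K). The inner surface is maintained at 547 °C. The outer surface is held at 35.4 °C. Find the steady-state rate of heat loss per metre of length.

Q' = 810 W/m

Treat each layer as a resistance in series:
  R'_cast iron = ln(0.0870/0.0715)/(2πk) = 0.1962/(2π·47.5) = 6.574×10^-4 m·K/W
  R'_diatomaceous earth = ln(0.134/0.0870)/(2πk) = 0.4319/(2π·0.109) = 0.6307 m·K/W
  R'_aluminium = ln(0.143/0.134)/(2πk) = 0.06500/(2π·218) = 4.746×10^-5 m·K/W
ΣR = 6.574×10^-4 + 0.6307 + 4.746×10^-5 = 0.6314 m·K/W
Q' = ΔT/ΣR = (547 °C − 35.4 °C)/0.6314 = 810 W/m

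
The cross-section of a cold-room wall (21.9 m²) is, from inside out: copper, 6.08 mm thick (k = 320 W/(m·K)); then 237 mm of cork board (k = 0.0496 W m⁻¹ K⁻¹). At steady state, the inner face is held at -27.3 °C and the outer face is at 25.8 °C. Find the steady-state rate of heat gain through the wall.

Q = 243 W

Treat each layer as a resistance in series:
  R_copper = L/(kA) = 0.00608/(320·21.9) = 8.676×10^-7 K/W
  R_cork board = L/(kA) = 0.237/(0.0496·21.9) = 0.2182 K/W
ΣR = 8.676×10^-7 + 0.2182 = 0.2182 K/W
Q = ΔT/ΣR = (-27.3 °C − 25.8 °C)/0.2182 = -243 W
(Negative Q ⇒ heat flows inward; heat gain = 243 W.)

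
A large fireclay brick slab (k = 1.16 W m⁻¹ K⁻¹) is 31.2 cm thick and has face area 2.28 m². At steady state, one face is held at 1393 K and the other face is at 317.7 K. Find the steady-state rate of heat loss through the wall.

Q = kA·ΔT/L = 1.16 × 2.28 × |1393 K − 317.7 K| / 0.312 = 9120 W

Q = 9.12 kW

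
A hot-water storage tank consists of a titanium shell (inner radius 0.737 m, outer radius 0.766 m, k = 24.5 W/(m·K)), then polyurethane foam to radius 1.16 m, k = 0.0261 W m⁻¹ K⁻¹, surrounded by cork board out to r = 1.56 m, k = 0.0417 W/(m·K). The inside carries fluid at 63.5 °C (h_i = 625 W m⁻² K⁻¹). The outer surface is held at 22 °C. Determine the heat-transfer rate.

Q = 23.4 W

Series thermal resistances, inner to outer:
  R_conv,in = 1/(4πr²h) = 1/(4π·0.737²·625) = 2.344×10^-4 K/W
  R_titanium = (1/0.737 − 1/0.766)/(4πk) = 0.05137/(4π·24.5) = 1.668×10^-4 K/W
  R_polyurethane foam = (1/0.766 − 1/1.16)/(4πk) = 0.4434/(4π·0.0261) = 1.352 K/W
  R_cork board = (1/1.16 − 1/1.56)/(4πk) = 0.2210/(4π·0.0417) = 0.4218 K/W
ΣR = 2.344×10^-4 + 1.668×10^-4 + 1.352 + 0.4218 = 1.774 K/W
Q = ΔT/ΣR = (63.5 °C − 22 °C)/1.774 = 23.4 W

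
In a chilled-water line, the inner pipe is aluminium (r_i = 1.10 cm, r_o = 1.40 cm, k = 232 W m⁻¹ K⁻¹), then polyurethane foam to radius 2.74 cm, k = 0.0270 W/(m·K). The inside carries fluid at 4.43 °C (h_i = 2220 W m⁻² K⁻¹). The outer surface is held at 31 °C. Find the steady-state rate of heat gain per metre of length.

Q' = 6.70 W/m

Treat each layer as a resistance in series:
  R'_conv,in = 1/(2πr h) = 1/(2π·0.0110·2220) = 0.006517 m·K/W
  R'_aluminium = ln(0.0140/0.0110)/(2πk) = 0.2412/(2π·232) = 1.654×10^-4 m·K/W
  R'_polyurethane foam = ln(0.0274/0.0140)/(2πk) = 0.6715/(2π·0.0270) = 3.958 m·K/W
ΣR = 0.006517 + 1.654×10^-4 + 3.958 = 3.965 m·K/W
Q' = ΔT/ΣR = (4.43 °C − 31 °C)/3.965 = -6.70 W/m
(Negative Q' ⇒ heat flows inward; heat gain = 6.70 W/m.)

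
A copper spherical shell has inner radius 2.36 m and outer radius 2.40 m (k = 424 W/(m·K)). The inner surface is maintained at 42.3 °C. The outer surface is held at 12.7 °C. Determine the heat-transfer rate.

Q = 2.23×10^7 W

Q = 4πk·ΔT/(1/r₁ − 1/r₂) = 4π × 424 × 29.6 / (1/2.36 − 1/2.40) = 2.23×10^7 W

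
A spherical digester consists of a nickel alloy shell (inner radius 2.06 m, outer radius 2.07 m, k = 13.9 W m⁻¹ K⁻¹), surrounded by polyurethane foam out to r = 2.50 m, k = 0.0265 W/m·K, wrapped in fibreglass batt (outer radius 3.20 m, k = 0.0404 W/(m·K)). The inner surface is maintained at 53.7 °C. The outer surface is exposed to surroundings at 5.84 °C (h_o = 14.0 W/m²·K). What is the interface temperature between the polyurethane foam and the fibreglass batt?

T = 25.4 °C

Treat each layer as a resistance in series:
  R_nickel alloy = (1/2.06 − 1/2.07)/(4πk) = 0.002345/(4π·13.9) = 1.343×10^-5 K/W
  R_polyurethane foam = (1/2.07 − 1/2.50)/(4πk) = 0.08309/(4π·0.0265) = 0.2495 K/W
  R_fibreglass batt = (1/2.50 − 1/3.20)/(4πk) = 0.08750/(4π·0.0404) = 0.1724 K/W
  R_conv,out = 1/(4πr²h) = 1/(4π·3.20²·14.0) = 5.551×10^-4 K/W
ΣR = 1.343×10^-5 + 0.2495 + 0.1724 + 5.551×10^-4 = 0.4225 K/W
Q = ΔT/ΣR = (53.7 °C − 5.84 °C)/0.4225 = 113.3 W
From the inner boundary to the polyurethane foam/fibreglass batt interface, ΣR_partial = 0.2495 K/W.
T_interface = T_in − Q·ΣR_partial = 53.7 °C − (113.3)(0.2495) = 25.4 °C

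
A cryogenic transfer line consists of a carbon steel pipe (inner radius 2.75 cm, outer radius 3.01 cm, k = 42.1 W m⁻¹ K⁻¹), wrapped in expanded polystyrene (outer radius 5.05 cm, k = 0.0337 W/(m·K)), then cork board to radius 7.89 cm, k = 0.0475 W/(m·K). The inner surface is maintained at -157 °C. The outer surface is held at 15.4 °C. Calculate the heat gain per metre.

Q' = 43.8 W/m

Resistance network (inner→outer):
  R'_carbon steel = ln(0.0301/0.0275)/(2πk) = 0.09034/(2π·42.1) = 3.415×10^-4 m·K/W
  R'_expanded polystyrene = ln(0.0505/0.0301)/(2πk) = 0.5174/(2π·0.0337) = 2.444 m·K/W
  R'_cork board = ln(0.0789/0.0505)/(2πk) = 0.4462/(2π·0.0475) = 1.495 m·K/W
ΣR = 3.415×10^-4 + 2.444 + 1.495 = 3.939 m·K/W
Q' = ΔT/ΣR = (-157 °C − 15.4 °C)/3.939 = -43.8 W/m
(Negative Q' ⇒ heat flows inward; heat gain = 43.8 W/m.)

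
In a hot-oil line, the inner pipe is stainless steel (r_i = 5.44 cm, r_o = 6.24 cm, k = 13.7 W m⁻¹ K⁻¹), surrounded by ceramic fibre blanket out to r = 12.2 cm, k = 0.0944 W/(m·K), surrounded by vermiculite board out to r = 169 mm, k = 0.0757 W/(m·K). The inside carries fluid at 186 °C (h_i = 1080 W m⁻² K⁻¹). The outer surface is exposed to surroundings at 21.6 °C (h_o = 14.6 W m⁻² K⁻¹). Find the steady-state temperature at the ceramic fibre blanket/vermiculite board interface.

T = 87.0 °C

Resistance network (inner→outer):
  R'_conv,in = 1/(2πr h) = 1/(2π·0.0544·1080) = 0.002709 m·K/W
  R'_stainless steel = ln(0.0624/0.0544)/(2πk) = 0.1372/(2π·13.7) = 0.001594 m·K/W
  R'_ceramic fibre blanket = ln(0.122/0.0624)/(2πk) = 0.6705/(2π·0.0944) = 1.130 m·K/W
  R'_vermiculite board = ln(0.169/0.122)/(2πk) = 0.3259/(2π·0.0757) = 0.6851 m·K/W
  R'_conv,out = 1/(2πr h) = 1/(2π·0.169·14.6) = 0.06450 m·K/W
ΣR = 0.002709 + 0.001594 + 1.130 + 0.6851 + 0.06450 = 1.884 m·K/W
Q' = ΔT/ΣR = (186 °C − 21.6 °C)/1.884 = 87.26 W/m
From the inner boundary to the ceramic fibre blanket/vermiculite board interface, ΣR_partial = 1.134 m·K/W.
T_interface = T_in − Q'·ΣR_partial = 186 °C − (87.26)(1.134) = 87.0 °C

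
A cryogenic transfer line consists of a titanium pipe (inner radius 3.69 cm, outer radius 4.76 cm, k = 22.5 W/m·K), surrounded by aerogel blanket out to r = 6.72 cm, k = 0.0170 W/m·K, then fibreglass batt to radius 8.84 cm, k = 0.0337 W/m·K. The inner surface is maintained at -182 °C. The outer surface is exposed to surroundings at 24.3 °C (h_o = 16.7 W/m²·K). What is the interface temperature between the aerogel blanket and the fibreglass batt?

T = -38.2 °C

Resistance network (inner→outer):
  R'_titanium = ln(0.0476/0.0369)/(2πk) = 0.2546/(2π·22.5) = 0.001801 m·K/W
  R'_aerogel blanket = ln(0.0672/0.0476)/(2πk) = 0.3448/(2π·0.0170) = 3.228 m·K/W
  R'_fibreglass batt = ln(0.0884/0.0672)/(2πk) = 0.2742/(2π·0.0337) = 1.295 m·K/W
  R'_conv,out = 1/(2πr h) = 1/(2π·0.0884·16.7) = 0.1078 m·K/W
ΣR = 0.001801 + 3.228 + 1.295 + 0.1078 = 4.633 m·K/W
Q' = ΔT/ΣR = (-182 °C − 24.3 °C)/4.633 = -44.53 W/m
From the inner boundary to the aerogel blanket/fibreglass batt interface, ΣR_partial = 3.230 m·K/W.
T_interface = T_in − Q'·ΣR_partial = -182 °C − (-44.53)(3.230) = -38.2 °C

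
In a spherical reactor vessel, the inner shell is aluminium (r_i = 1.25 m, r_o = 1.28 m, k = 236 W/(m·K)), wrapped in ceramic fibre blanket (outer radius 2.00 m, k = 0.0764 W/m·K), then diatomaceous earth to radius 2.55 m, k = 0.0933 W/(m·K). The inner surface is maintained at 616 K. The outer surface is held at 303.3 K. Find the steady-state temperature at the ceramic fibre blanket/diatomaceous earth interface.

T = 378 K

Treat each layer as a resistance in series:
  R_aluminium = (1/1.25 − 1/1.28)/(4πk) = 0.01875/(4π·236) = 6.322×10^-6 K/W
  R_ceramic fibre blanket = (1/1.28 − 1/2.00)/(4πk) = 0.2812/(4π·0.0764) = 0.2929 K/W
  R_diatomaceous earth = (1/2.00 − 1/2.55)/(4πk) = 0.1078/(4π·0.0933) = 0.09198 K/W
ΣR = 6.322×10^-6 + 0.2929 + 0.09198 = 0.3849 K/W
Q = ΔT/ΣR = (616 K − 303.3 K)/0.3849 = 812.4 W
From the inner boundary to the ceramic fibre blanket/diatomaceous earth interface, ΣR_partial = 0.2929 K/W.
T_interface = T_in − Q·ΣR_partial = 616 K − (812.4)(0.2929) = 378 K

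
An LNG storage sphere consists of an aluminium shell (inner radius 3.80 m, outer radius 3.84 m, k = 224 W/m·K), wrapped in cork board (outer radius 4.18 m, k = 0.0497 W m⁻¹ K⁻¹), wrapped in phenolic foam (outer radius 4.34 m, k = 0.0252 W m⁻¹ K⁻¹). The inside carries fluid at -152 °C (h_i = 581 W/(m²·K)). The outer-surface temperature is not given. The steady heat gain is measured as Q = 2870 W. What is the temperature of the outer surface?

T_out = 25.3 °C

Series resistances:
  R_conv,in = 1/(4πr²h) = 1/(4π·3.80²·581) = 9.485×10^-6 K/W
  R_aluminium = (1/3.80 − 1/3.84)/(4πk) = 0.002741/(4π·224) = 9.738×10^-7 K/W
  R_cork board = (1/3.84 − 1/4.18)/(4πk) = 0.02118/(4π·0.0497) = 0.03392 K/W
  R_phenolic foam = (1/4.18 − 1/4.34)/(4πk) = 0.008820/(4π·0.0252) = 0.02785 K/W
ΣR = 0.06178 K/W
ΔT = Q·ΣR = 2870 × 0.06178 = 177.3 K
Heat flows inward, so T_out = T_in + ΔT = -152 + 177.3 = 25.3 °C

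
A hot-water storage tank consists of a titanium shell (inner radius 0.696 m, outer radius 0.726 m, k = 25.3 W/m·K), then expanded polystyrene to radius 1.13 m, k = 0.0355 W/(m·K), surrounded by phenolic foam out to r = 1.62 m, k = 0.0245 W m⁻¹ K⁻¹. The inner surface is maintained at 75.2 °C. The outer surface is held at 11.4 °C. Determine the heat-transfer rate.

Q = 32.3 W

Treat each layer as a resistance in series:
  R_titanium = (1/0.696 − 1/0.726)/(4πk) = 0.05937/(4π·25.3) = 1.867×10^-4 K/W
  R_expanded polystyrene = (1/0.726 − 1/1.13)/(4πk) = 0.4925/(4π·0.0355) = 1.104 K/W
  R_phenolic foam = (1/1.13 − 1/1.62)/(4πk) = 0.2677/(4π·0.0245) = 0.8694 K/W
ΣR = 1.867×10^-4 + 1.104 + 0.8694 = 1.974 K/W
Q = ΔT/ΣR = (75.2 °C − 11.4 °C)/1.974 = 32.3 W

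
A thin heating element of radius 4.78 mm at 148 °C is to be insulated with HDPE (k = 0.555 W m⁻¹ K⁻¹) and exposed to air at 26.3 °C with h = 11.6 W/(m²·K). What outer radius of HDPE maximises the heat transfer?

r_cr = 4.78 cm

For a cylinder, r_cr = k_ins/h = 0.555/11.6 = 0.0478 m = 4.78 cm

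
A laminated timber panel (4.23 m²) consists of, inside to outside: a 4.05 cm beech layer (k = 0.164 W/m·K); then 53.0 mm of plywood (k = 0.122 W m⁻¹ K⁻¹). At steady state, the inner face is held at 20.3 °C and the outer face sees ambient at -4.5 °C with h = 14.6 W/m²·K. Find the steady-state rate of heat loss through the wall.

Treat each layer as a resistance in series:
  R_beech = L/(kA) = 0.0405/(0.164·4.23) = 0.05838 K/W
  R_plywood = L/(kA) = 0.0530/(0.122·4.23) = 0.1027 K/W
  R_conv,out = 1/(hA) = 1/(14.6·4.23) = 0.01619 K/W
ΣR = 0.05838 + 0.1027 + 0.01619 = 0.1773 K/W
Q = ΔT/ΣR = (20.3 °C − -4.5 °C)/0.1773 = 140 W

Q = 140 W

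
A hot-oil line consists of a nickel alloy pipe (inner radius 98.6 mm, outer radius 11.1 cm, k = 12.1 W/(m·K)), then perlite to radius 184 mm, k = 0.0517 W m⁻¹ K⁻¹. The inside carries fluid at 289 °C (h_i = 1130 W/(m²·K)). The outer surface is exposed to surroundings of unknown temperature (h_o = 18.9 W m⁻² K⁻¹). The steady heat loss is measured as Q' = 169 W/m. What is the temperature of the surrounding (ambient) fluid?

Series resistances:
  R'_conv,in = 1/(2πr h) = 1/(2π·0.0986·1130) = 0.001428 m·K/W
  R'_nickel alloy = ln(0.111/0.0986)/(2πk) = 0.1185/(2π·12.1) = 0.001558 m·K/W
  R'_perlite = ln(0.184/0.111)/(2πk) = 0.5054/(2π·0.0517) = 1.556 m·K/W
  R'_conv,out = 1/(2πr h) = 1/(2π·0.184·18.9) = 0.04577 m·K/W
ΣR = 1.605 m·K/W
ΔT = Q'·ΣR = 169 × 1.605 = 271.2 K
Heat flows outward, so T_out = T_in − ΔT = 289 − 271.2 = 17.8 °C

T_out = 17.8 °C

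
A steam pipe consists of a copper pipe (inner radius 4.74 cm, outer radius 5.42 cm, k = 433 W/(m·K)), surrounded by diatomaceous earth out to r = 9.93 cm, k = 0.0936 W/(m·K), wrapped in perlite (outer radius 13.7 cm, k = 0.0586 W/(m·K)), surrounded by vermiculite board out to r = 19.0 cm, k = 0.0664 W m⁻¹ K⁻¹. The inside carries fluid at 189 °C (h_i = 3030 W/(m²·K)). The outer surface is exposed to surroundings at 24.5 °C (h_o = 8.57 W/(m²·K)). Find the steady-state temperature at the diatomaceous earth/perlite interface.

T = 128 °C

Treat each layer as a resistance in series:
  R'_conv,in = 1/(2πr h) = 1/(2π·0.0474·3030) = 0.001108 m·K/W
  R'_copper = ln(0.0542/0.0474)/(2πk) = 0.1341/(2π·433) = 4.928×10^-5 m·K/W
  R'_diatomaceous earth = ln(0.0993/0.0542)/(2πk) = 0.6055/(2π·0.0936) = 1.030 m·K/W
  R'_perlite = ln(0.137/0.0993)/(2πk) = 0.3218/(2π·0.0586) = 0.8741 m·K/W
  R'_vermiculite board = ln(0.190/0.137)/(2πk) = 0.3270/(2π·0.0664) = 0.7839 m·K/W
  R'_conv,out = 1/(2πr h) = 1/(2π·0.190·8.57) = 0.09774 m·K/W
ΣR = 0.001108 + 4.928×10^-5 + 1.030 + 0.8741 + 0.7839 + 0.09774 = 2.787 m·K/W
Q' = ΔT/ΣR = (189 °C − 24.5 °C)/2.787 = 59.02 W/m
From the inner boundary to the diatomaceous earth/perlite interface, ΣR_partial = 1.031 m·K/W.
T_interface = T_in − Q'·ΣR_partial = 189 °C − (59.02)(1.031) = 128 °C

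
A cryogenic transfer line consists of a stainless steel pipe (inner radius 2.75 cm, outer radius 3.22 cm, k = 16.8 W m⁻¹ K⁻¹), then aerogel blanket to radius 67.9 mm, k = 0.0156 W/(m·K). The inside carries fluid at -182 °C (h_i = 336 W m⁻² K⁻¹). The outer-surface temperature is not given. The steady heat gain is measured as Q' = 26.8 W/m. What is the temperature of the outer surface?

T_out = 22.5 °C

Sum the resistances:
  R'_conv,in = 1/(2πr h) = 1/(2π·0.0275·336) = 0.01722 m·K/W
  R'_stainless steel = ln(0.0322/0.0275)/(2πk) = 0.1578/(2π·16.8) = 0.001495 m·K/W
  R'_aerogel blanket = ln(0.0679/0.0322)/(2πk) = 0.7461/(2π·0.0156) = 7.612 m·K/W
ΣR = 7.630 m·K/W
ΔT = Q'·ΣR = 26.8 × 7.630 = 204.5 K
Heat flows inward, so T_out = T_in + ΔT = -182 + 204.5 = 22.5 °C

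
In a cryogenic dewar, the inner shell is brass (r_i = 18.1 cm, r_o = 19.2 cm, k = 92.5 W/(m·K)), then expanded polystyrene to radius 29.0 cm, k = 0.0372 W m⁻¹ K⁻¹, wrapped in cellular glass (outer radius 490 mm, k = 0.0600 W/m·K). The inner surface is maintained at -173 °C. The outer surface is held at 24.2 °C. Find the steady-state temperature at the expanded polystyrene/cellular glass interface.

Series thermal resistances, inner to outer:
  R_brass = (1/0.181 − 1/0.192)/(4πk) = 0.3165/(4π·92.5) = 2.723×10^-4 K/W
  R_expanded polystyrene = (1/0.192 − 1/0.290)/(4πk) = 1.760/(4π·0.0372) = 3.765 K/W
  R_cellular glass = (1/0.290 − 1/0.490)/(4πk) = 1.407/(4π·0.0600) = 1.867 K/W
ΣR = 2.723×10^-4 + 3.765 + 1.867 = 5.632 K/W
Q = ΔT/ΣR = (-173 °C − 24.2 °C)/5.632 = -35.01 W
From the inner boundary to the expanded polystyrene/cellular glass interface, ΣR_partial = 3.765 K/W.
T_interface = T_in − Q·ΣR_partial = -173 °C − (-35.01)(3.765) = -41.2 °C

T = -41.2 °C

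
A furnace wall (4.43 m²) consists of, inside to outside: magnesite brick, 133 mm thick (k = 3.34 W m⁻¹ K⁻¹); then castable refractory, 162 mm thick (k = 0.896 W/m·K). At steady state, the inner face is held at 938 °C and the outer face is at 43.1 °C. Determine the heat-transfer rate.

Q = 18000 W

Resistance network (inner→outer):
  R_magnesite brick = L/(kA) = 0.133/(3.34·4.43) = 0.008989 K/W
  R_castable refractory = L/(kA) = 0.162/(0.896·4.43) = 0.04081 K/W
ΣR = 0.008989 + 0.04081 = 0.04980 K/W
Q = ΔT/ΣR = (938 °C − 43.1 °C)/0.04980 = 18000 W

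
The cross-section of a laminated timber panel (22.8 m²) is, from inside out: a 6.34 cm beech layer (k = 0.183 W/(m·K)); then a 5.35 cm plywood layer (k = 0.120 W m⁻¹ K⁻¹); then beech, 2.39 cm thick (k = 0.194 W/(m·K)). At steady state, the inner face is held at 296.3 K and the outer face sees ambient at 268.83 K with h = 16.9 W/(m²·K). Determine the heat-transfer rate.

Resistance network (inner→outer):
  R_beech = L/(kA) = 0.0634/(0.183·22.8) = 0.01520 K/W
  R_plywood = L/(kA) = 0.0535/(0.120·22.8) = 0.01955 K/W
  R_beech = L/(kA) = 0.0239/(0.194·22.8) = 0.005403 K/W
  R_conv,out = 1/(hA) = 1/(16.9·22.8) = 0.002595 K/W
ΣR = 0.01520 + 0.01955 + 0.005403 + 0.002595 = 0.04275 K/W
Q = ΔT/ΣR = (296.3 K − 268.83 K)/0.04275 = 643 W

Q = 643 W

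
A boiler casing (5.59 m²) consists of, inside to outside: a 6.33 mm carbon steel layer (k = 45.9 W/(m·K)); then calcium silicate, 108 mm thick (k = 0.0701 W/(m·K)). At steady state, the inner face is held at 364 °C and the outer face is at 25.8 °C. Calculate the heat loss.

Resistance network (inner→outer):
  R_carbon steel = L/(kA) = 0.00633/(45.9·5.59) = 2.467×10^-5 K/W
  R_calcium silicate = L/(kA) = 0.108/(0.0701·5.59) = 0.2756 K/W
ΣR = 2.467×10^-5 + 0.2756 = 0.2756 K/W
Q = ΔT/ΣR = (364 °C − 25.8 °C)/0.2756 = 1230 W

Q = 1230 W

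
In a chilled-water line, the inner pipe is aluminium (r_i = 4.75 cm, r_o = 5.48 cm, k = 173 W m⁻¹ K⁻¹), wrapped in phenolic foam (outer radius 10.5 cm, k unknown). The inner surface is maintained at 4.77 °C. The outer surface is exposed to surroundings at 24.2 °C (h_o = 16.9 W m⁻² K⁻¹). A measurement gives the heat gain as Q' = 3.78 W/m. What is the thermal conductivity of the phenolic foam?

k = 0.0205 W/m·K

ΣR = ΔT/Q' = |4.77 − 24.2|/3.78 = 5.140 m·K/W
Known resistances:
  R'_aluminium = ln(0.0548/0.0475)/(2πk) = 0.1430/(2π·173) = 1.315×10^-4 m·K/W
  R'_conv,out = 1/(2πr h) = 1/(2π·0.105·16.9) = 0.08969 m·K/W
R_phenolic foam = ΣR − ΣR_known = 5.140 − 0.08982 = 5.050 m·K/W
ln(r₂/r₁)/(2πk) = 5.050 ⇒ k = 0.6503/(2π·5.050) = 0.0205 W/m·K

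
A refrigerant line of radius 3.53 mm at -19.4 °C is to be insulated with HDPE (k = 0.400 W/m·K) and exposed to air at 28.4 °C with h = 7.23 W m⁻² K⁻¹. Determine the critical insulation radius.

For a cylinder, r_cr = k_ins/h = 0.400/7.23 = 0.0553 m = 5.53 cm

r_cr = 5.53 cm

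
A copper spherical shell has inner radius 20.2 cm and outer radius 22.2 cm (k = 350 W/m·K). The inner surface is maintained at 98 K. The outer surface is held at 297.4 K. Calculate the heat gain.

Q = 4πk·ΔT/(1/r₁ − 1/r₂) = 4π × 350 × 199.4 / (1/0.202 − 1/0.222) = 1.97×10^6 W

Q = 1970 kW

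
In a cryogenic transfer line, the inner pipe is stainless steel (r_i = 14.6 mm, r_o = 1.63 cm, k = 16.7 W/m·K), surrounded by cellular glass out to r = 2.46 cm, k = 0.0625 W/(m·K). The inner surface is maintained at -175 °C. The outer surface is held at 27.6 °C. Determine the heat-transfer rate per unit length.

Resistance network (inner→outer):
  R'_stainless steel = ln(0.0163/0.0146)/(2πk) = 0.1101/(2π·16.7) = 0.001050 m·K/W
  R'_cellular glass = ln(0.0246/0.0163)/(2πk) = 0.4116/(2π·0.0625) = 1.048 m·K/W
ΣR = 0.001050 + 1.048 = 1.049 m·K/W
Q' = ΔT/ΣR = (-175 °C − 27.6 °C)/1.049 = -193 W/m
(Negative Q' ⇒ heat flows inward; heat gain = 193 W/m.)

Q' = 193 W/m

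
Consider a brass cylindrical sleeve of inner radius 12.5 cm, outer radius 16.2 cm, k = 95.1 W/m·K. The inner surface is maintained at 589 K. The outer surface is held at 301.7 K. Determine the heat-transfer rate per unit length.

Q' = 2πk·ΔT/ln(r₂/r₁) = 2π × 95.1 × 287.3 / ln(0.162/0.125) = 6.62×10^5 W/m

Q' = 662 kW/m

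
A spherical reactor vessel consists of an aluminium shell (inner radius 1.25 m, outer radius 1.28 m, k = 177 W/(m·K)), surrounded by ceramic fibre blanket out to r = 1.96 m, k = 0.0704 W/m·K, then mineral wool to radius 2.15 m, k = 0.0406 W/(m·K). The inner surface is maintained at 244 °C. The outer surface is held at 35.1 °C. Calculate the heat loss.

Resistance network (inner→outer):
  R_aluminium = (1/1.25 − 1/1.28)/(4πk) = 0.01875/(4π·177) = 8.430×10^-6 K/W
  R_ceramic fibre blanket = (1/1.28 − 1/1.96)/(4πk) = 0.2710/(4π·0.0704) = 0.3064 K/W
  R_mineral wool = (1/1.96 − 1/2.15)/(4πk) = 0.04509/(4π·0.0406) = 0.08837 K/W
ΣR = 8.430×10^-6 + 0.3064 + 0.08837 = 0.3948 K/W
Q = ΔT/ΣR = (244 °C − 35.1 °C)/0.3948 = 529 W

Q = 529 W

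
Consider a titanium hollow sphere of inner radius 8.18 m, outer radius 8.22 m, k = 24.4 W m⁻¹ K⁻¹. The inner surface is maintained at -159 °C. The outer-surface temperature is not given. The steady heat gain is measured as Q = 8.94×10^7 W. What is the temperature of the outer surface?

Sum the resistances:
  R_titanium = (1/8.18 − 1/8.22)/(4πk) = 5.949×10^-4/(4π·24.4) = 1.940×10^-6 K/W
ΣR = 1.940×10^-6 K/W
ΔT = Q·ΣR = 8.94×10^7 × 1.940×10^-6 = 173.4 K
Heat flows inward, so T_out = T_in + ΔT = -159 + 173.4 = 14.4 °C

T_out = 14.4 °C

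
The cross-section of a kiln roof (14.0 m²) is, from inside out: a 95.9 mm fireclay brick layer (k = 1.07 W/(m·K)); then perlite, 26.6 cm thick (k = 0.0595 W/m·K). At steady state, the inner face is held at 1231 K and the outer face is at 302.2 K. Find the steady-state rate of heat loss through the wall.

Series thermal resistances, inner to outer:
  R_fireclay brick = L/(kA) = 0.0959/(1.07·14.0) = 0.006402 K/W
  R_perlite = L/(kA) = 0.266/(0.0595·14.0) = 0.3193 K/W
ΣR = 0.006402 + 0.3193 = 0.3257 K/W
Q = ΔT/ΣR = (1231 K − 302.2 K)/0.3257 = 2850 W

Q = 2850 W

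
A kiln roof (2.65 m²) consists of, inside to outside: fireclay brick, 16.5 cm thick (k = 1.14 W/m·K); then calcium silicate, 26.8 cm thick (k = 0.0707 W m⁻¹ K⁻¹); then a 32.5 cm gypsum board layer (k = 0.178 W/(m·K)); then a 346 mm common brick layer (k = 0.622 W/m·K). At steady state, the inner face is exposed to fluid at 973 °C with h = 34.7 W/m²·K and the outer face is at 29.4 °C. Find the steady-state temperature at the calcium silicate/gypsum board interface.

T = 384 °C

Treat each layer as a resistance in series:
  R_conv,in = 1/(hA) = 1/(34.7·2.65) = 0.01087 K/W
  R_fireclay brick = L/(kA) = 0.165/(1.14·2.65) = 0.05462 K/W
  R_calcium silicate = L/(kA) = 0.268/(0.0707·2.65) = 1.430 K/W
  R_gypsum board = L/(kA) = 0.325/(0.178·2.65) = 0.6890 K/W
  R_common brick = L/(kA) = 0.346/(0.622·2.65) = 0.2099 K/W
ΣR = 0.01087 + 0.05462 + 1.430 + 0.6890 + 0.2099 = 2.394 K/W
Q = ΔT/ΣR = (973 °C − 29.4 °C)/2.394 = 394.2 W
From the inner boundary to the calcium silicate/gypsum board interface, ΣR_partial = 1.495 K/W.
T_interface = T_in − Q·ΣR_partial = 973 °C − (394.2)(1.495) = 384 °C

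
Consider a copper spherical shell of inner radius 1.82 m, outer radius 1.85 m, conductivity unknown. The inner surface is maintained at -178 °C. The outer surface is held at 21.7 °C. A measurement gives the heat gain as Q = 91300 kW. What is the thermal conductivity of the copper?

ΣR = ΔT/Q = |-178 − 21.7|/9.13×10^7 = 2.187×10^-6 K/W
(1/r₁−1/r₂)/(4πk) = 2.187×10^-6 ⇒ k = 0.008910/(4π·2.187×10^-6) = 324 W/m·K

k = 324 W/m·K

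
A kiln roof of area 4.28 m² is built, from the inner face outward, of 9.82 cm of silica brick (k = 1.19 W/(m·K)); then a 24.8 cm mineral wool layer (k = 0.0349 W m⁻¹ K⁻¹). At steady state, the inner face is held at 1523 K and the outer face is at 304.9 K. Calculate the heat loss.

Q = 725 W

Treat each layer as a resistance in series:
  R_silica brick = L/(kA) = 0.0982/(1.19·4.28) = 0.01928 K/W
  R_mineral wool = L/(kA) = 0.248/(0.0349·4.28) = 1.660 K/W
ΣR = 0.01928 + 1.660 = 1.679 K/W
Q = ΔT/ΣR = (1523 K − 304.9 K)/1.679 = 725 W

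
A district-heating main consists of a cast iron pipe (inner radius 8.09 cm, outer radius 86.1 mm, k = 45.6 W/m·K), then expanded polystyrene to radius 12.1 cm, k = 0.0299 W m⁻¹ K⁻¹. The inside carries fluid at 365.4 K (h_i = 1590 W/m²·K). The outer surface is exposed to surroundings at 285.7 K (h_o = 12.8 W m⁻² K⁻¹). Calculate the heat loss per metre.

Series thermal resistances, inner to outer:
  R'_conv,in = 1/(2πr h) = 1/(2π·0.0809·1590) = 0.001237 m·K/W
  R'_cast iron = ln(0.0861/0.0809)/(2πk) = 0.06230/(2π·45.6) = 2.174×10^-4 m·K/W
  R'_expanded polystyrene = ln(0.121/0.0861)/(2πk) = 0.3403/(2π·0.0299) = 1.811 m·K/W
  R'_conv,out = 1/(2πr h) = 1/(2π·0.121·12.8) = 0.1028 m·K/W
ΣR = 0.001237 + 2.174×10^-4 + 1.811 + 0.1028 = 1.915 m·K/W
Q' = ΔT/ΣR = (365.4 K − 285.7 K)/1.915 = 41.6 W/m

Q' = 41.6 W/m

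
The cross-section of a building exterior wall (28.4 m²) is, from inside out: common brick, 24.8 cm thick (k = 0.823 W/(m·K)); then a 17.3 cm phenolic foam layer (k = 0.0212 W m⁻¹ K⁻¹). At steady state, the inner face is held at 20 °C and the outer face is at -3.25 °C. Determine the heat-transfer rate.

Treat each layer as a resistance in series:
  R_common brick = L/(kA) = 0.248/(0.823·28.4) = 0.01061 K/W
  R_phenolic foam = L/(kA) = 0.173/(0.0212·28.4) = 0.2873 K/W
ΣR = 0.01061 + 0.2873 = 0.2979 K/W
Q = ΔT/ΣR = (20 °C − -3.25 °C)/0.2979 = 78.0 W

Q = 78.0 W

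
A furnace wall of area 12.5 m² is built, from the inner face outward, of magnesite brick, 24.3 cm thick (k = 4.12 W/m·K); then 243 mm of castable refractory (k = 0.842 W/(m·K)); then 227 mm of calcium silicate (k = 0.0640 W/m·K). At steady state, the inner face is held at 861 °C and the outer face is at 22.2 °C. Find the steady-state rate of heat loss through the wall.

Series thermal resistances, inner to outer:
  R_magnesite brick = L/(kA) = 0.243/(4.12·12.5) = 0.004718 K/W
  R_castable refractory = L/(kA) = 0.243/(0.842·12.5) = 0.02309 K/W
  R_calcium silicate = L/(kA) = 0.227/(0.0640·12.5) = 0.2838 K/W
ΣR = 0.004718 + 0.02309 + 0.2838 = 0.3116 K/W
Q = ΔT/ΣR = (861 °C − 22.2 °C)/0.3116 = 2690 W

Q = 2.69 kW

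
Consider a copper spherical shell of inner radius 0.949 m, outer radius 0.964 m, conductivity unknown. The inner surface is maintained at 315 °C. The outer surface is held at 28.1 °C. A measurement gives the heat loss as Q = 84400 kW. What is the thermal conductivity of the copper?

k = 384 W/m·K

ΣR = ΔT/Q = |315 − 28.1|/8.44×10^7 = 3.399×10^-6 K/W
(1/r₁−1/r₂)/(4πk) = 3.399×10^-6 ⇒ k = 0.01640/(4π·3.399×10^-6) = 384 W/m·K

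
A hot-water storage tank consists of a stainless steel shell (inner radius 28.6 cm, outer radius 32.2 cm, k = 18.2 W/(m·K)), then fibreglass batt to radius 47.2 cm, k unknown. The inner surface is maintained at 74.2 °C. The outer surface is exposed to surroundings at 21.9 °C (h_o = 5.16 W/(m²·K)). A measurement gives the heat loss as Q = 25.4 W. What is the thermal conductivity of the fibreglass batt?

k = 0.0395 W/m·K

ΣR = ΔT/Q = |74.2 − 21.9|/25.4 = 2.059 K/W
Known resistances:
  R_stainless steel = (1/0.286 − 1/0.322)/(4πk) = 0.3909/(4π·18.2) = 0.001709 K/W
  R_conv,out = 1/(4πr²h) = 1/(4π·0.472²·5.16) = 0.06922 K/W
R_fibreglass batt = ΣR − ΣR_known = 2.059 − 0.07093 = 1.988 K/W
(1/r₁−1/r₂)/(4πk) = 1.988 ⇒ k = 0.9869/(4π·1.988) = 0.0395 W/m·K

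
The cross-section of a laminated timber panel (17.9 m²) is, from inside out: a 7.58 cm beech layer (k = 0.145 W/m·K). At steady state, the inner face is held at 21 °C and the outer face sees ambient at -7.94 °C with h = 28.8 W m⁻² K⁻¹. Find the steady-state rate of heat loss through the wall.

Q = 929 W

Resistance network (inner→outer):
  R_beech = L/(kA) = 0.0758/(0.145·17.9) = 0.02920 K/W
  R_conv,out = 1/(hA) = 1/(28.8·17.9) = 0.001940 K/W
ΣR = 0.02920 + 0.001940 = 0.03114 K/W
Q = ΔT/ΣR = (21 °C − -7.94 °C)/0.03114 = 929 W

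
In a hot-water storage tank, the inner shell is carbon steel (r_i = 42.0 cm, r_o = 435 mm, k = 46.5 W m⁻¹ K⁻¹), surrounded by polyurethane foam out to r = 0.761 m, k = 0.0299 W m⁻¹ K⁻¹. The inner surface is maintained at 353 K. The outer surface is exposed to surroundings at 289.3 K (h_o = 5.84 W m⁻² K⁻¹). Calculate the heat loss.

Q = 24.1 W

Series thermal resistances, inner to outer:
  R_carbon steel = (1/0.420 − 1/0.435)/(4πk) = 0.08210/(4π·46.5) = 1.405×10^-4 K/W
  R_polyurethane foam = (1/0.435 − 1/0.761)/(4πk) = 0.9848/(4π·0.0299) = 2.621 K/W
  R_conv,out = 1/(4πr²h) = 1/(4π·0.761²·5.84) = 0.02353 K/W
ΣR = 1.405×10^-4 + 2.621 + 0.02353 = 2.645 K/W
Q = ΔT/ΣR = (353 K − 289.3 K)/2.645 = 24.1 W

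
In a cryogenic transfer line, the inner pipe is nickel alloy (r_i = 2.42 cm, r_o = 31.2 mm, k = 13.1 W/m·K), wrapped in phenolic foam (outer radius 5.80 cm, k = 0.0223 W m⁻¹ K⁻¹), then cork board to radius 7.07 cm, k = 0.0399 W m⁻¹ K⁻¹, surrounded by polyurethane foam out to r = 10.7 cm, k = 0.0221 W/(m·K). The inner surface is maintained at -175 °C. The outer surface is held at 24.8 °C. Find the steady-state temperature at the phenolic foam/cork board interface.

Treat each layer as a resistance in series:
  R'_nickel alloy = ln(0.0312/0.0242)/(2πk) = 0.2541/(2π·13.1) = 0.003087 m·K/W
  R'_phenolic foam = ln(0.0580/0.0312)/(2πk) = 0.6200/(2π·0.0223) = 4.425 m·K/W
  R'_cork board = ln(0.0707/0.0580)/(2πk) = 0.1980/(2π·0.0399) = 0.7898 m·K/W
  R'_polyurethane foam = ln(0.107/0.0707)/(2πk) = 0.4144/(2π·0.0221) = 2.984 m·K/W
ΣR = 0.003087 + 4.425 + 0.7898 + 2.984 = 8.202 m·K/W
Q' = ΔT/ΣR = (-175 °C − 24.8 °C)/8.202 = -24.36 W/m
From the inner boundary to the phenolic foam/cork board interface, ΣR_partial = 4.428 m·K/W.
T_interface = T_in − Q'·ΣR_partial = -175 °C − (-24.36)(4.428) = -67.1 °C

T = -67.1 °C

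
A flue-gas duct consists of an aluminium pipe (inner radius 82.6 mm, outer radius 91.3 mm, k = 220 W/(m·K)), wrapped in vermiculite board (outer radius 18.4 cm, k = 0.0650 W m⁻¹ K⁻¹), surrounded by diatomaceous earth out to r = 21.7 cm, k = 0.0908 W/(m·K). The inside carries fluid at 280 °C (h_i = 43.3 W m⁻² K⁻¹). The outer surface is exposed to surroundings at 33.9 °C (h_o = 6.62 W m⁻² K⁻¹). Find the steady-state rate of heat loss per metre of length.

Resistance network (inner→outer):
  R'_conv,in = 1/(2πr h) = 1/(2π·0.0826·43.3) = 0.04450 m·K/W
  R'_aluminium = ln(0.0913/0.0826)/(2πk) = 0.1001/(2π·220) = 7.245×10^-5 m·K/W
  R'_vermiculite board = ln(0.184/0.0913)/(2πk) = 0.7008/(2π·0.0650) = 1.716 m·K/W
  R'_diatomaceous earth = ln(0.217/0.184)/(2πk) = 0.1650/(2π·0.0908) = 0.2891 m·K/W
  R'_conv,out = 1/(2πr h) = 1/(2π·0.217·6.62) = 0.1108 m·K/W
ΣR = 0.04450 + 7.245×10^-5 + 1.716 + 0.2891 + 0.1108 = 2.160 m·K/W
Q' = ΔT/ΣR = (280 °C − 33.9 °C)/2.160 = 114 W/m

Q' = 114 W/m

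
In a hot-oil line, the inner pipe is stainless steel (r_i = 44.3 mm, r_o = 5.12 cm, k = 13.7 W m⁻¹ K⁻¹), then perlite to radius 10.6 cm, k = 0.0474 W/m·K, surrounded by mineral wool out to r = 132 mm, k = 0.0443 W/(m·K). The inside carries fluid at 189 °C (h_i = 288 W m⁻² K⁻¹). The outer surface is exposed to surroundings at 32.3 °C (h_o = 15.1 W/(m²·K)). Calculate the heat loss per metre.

Treat each layer as a resistance in series:
  R'_conv,in = 1/(2πr h) = 1/(2π·0.0443·288) = 0.01247 m·K/W
  R'_stainless steel = ln(0.0512/0.0443)/(2πk) = 0.1448/(2π·13.7) = 0.001682 m·K/W
  R'_perlite = ln(0.106/0.0512)/(2πk) = 0.7277/(2π·0.0474) = 2.443 m·K/W
  R'_mineral wool = ln(0.132/0.106)/(2πk) = 0.2194/(2π·0.0443) = 0.7881 m·K/W
  R'_conv,out = 1/(2πr h) = 1/(2π·0.132·15.1) = 0.07985 m·K/W
ΣR = 0.01247 + 0.001682 + 2.443 + 0.7881 + 0.07985 = 3.325 m·K/W
Q' = ΔT/ΣR = (189 °C − 32.3 °C)/3.325 = 47.1 W/m

Q' = 47.1 W/m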